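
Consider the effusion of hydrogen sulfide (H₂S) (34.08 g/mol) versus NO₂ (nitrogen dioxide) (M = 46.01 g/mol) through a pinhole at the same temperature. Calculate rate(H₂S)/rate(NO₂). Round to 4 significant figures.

1.162

Graham's law gives rate_H₂S/rate_NO₂ = √(M_NO₂/M_H₂S) = √(46.01/34.08) = √1.350 = 1.162.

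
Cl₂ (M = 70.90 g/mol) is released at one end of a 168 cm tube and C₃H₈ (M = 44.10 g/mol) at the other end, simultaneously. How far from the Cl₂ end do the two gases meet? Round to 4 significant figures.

The fronts meet when d_Cl₂ + d_C₃H₈ = L with d_Cl₂/d_C₃H₈ = √(M_C₃H₈/M_Cl₂) (Graham's law). Here √(M_C₃H₈/M_Cl₂) = √(44.10/70.90) = 0.7887.
With d_Cl₂ + d_C₃H₈ = 168 cm, d_C₃H₈ = 168/(1 + 0.7887) = 93.92 cm.
d_Cl₂ = 168 − 93.92 = 74.08 cm.

74.08 cm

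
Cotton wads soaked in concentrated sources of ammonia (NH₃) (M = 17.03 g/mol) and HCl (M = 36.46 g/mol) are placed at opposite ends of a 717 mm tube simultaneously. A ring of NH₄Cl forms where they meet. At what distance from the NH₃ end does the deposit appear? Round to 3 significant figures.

In equal time, each gas travels a distance ∝ its rate ∝ 1/√M, so d_NH₃/d_HCl = √(M_HCl/M_NH₃) = √(36.46/17.03) = 1.463.
With d_NH₃ + d_HCl = 717 mm, d_HCl = 717/(1 + 1.463) = 291.1 mm.
d_NH₃ = 717 − 291.1 = 426 mm.

426 mm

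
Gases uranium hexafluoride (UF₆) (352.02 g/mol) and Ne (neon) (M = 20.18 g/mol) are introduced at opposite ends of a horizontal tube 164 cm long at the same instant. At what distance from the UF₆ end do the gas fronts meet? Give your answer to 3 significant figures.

Distances travelled in equal time are proportional to diffusion rates, so d_UF₆/d_Ne = √(M_Ne/M_UF₆) = √(20.18/352.02) = 0.2394.
With d_UF₆ + d_Ne = 164 cm, d_Ne = 164/(1 + 0.2394) = 132.3 cm.
d_UF₆ = 164 − 132.3 = 31.7 cm.

31.7 cm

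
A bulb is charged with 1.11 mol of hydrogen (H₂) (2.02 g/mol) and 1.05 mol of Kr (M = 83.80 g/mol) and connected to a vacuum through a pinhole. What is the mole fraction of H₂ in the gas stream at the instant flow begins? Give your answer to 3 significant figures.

0.872

Effusion rate of each component ∝ n_i/√M_i (partial pressure × 1/√M).
So x_H₂ in the escaping gas = (n_H₂/√M_H₂) / Σ(n_i/√M_i)
= (1.11/√2.02) / (1.11/√2.02 + 1.05/√83.80) = 0.7810/(0.7810 + 0.1147) = 0.872.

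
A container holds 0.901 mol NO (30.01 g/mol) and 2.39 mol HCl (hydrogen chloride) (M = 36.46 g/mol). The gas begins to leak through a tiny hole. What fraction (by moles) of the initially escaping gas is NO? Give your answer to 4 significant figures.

0.2936

The effusion rate of species i is ∝ p_i/√M_i ∝ n_i/√M_i.
x_NO(eff) = (n_NO/√M_NO) / (n_NO/√M_NO + n_HCl/√M_HCl)
= (0.901/√30.01) / (0.901/√30.01 + 2.39/√36.46) = 0.1645/(0.1645 + 0.3958) = 0.2936.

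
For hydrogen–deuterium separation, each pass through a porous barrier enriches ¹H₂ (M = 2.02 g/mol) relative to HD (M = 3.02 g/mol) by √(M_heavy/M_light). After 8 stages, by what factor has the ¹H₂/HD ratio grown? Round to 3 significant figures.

Overall factor = α^8 with α = √(3.02/2.02), i.e. (3.02/2.02)^(8/2).
= 1.49505^4 = 5.00.

5.00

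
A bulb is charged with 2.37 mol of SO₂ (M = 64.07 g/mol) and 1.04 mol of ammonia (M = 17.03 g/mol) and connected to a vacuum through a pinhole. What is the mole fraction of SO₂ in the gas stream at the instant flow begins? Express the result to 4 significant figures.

0.5402

Effusion rate of each component ∝ n_i/√M_i (partial pressure × 1/√M).
Mole fraction of SO₂ in the effusate = (n_SO₂/√M_SO₂) / (n_SO₂/√M_SO₂ + n_NH₃/√M_NH₃)
= (2.37/√64.07) / (2.37/√64.07 + 1.04/√17.03) = 0.2961/(0.2961 + 0.2520) = 0.5402.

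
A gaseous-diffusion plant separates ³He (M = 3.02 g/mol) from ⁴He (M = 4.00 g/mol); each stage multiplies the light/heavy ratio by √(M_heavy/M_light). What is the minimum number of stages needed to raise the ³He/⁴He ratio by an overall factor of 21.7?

22

Per stage α = (4.00/3.02)^(1/2) = 1.32450^0.5, giving ln α = 0.1405.
Need α^N ≥ 21.7 ⇒ N ≥ ln(21.7) / ln α = 3.077 / 0.1405 = 21.90.
Minimum whole number of stages: N = 22.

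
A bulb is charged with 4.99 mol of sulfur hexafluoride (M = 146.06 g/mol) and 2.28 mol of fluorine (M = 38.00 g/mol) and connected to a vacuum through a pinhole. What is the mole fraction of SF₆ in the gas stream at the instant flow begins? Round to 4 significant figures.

The effusion rate of species i is ∝ p_i/√M_i ∝ n_i/√M_i.
So x_SF₆ in the escaping gas = (n_SF₆/√M_SF₆) / Σ(n_i/√M_i)
= (4.99/√146.06) / (4.99/√146.06 + 2.28/√38.00) = 0.4129/(0.4129 + 0.3699) = 0.5275.

0.5275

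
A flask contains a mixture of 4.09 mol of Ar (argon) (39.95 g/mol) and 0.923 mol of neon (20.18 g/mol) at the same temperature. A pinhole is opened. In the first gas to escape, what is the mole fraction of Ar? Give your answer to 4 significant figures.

Each component's effusion rate ∝ (its partial pressure)·(1/√M) ∝ n_i/√M_i.
x_Ar(eff) = (n_Ar/√M_Ar) / (n_Ar/√M_Ar + n_Ne/√M_Ne)
= (4.09/√39.95) / (4.09/√39.95 + 0.923/√20.18) = 0.6471/(0.6471 + 0.2055) = 0.7590.

0.7590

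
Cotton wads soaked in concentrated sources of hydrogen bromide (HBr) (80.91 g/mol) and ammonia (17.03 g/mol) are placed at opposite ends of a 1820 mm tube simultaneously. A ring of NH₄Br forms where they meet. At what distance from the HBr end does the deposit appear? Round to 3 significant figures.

The fronts meet when d_HBr + d_NH₃ = L with d_HBr/d_NH₃ = √(M_NH₃/M_HBr) (Graham's law). Here √(M_NH₃/M_HBr) = √(17.03/80.91) = 0.4588.
With d_HBr + d_NH₃ = 1820 mm, d_NH₃ = 1820/(1 + 0.4588) = 1248 mm.
d_HBr = 1820 − 1248 = 572 mm.

572 mm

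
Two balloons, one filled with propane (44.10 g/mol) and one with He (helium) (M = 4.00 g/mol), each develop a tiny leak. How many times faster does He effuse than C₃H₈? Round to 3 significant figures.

Graham's law gives rate_He/rate_C₃H₈ = √(M_C₃H₈/M_He) = √(44.10/4.00) = √11.03 = 3.32.

3.32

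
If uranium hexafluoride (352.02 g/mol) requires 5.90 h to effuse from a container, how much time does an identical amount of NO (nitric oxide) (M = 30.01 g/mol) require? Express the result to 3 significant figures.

By Graham's law, t_NO/t_UF₆ = √(M_NO/M_UF₆) = √(30.01/352.02) = √0.08525 = 0.2920.
So the time for NO is 5.90 × 0.2920 = 1.72 h.

1.72 h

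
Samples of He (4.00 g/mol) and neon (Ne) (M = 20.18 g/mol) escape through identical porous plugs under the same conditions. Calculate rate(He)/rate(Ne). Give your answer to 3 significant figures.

From Graham's law, rate_He/rate_Ne = √(M_Ne/M_He) = √(20.18/4.00) = √5.045 = 2.25.

2.25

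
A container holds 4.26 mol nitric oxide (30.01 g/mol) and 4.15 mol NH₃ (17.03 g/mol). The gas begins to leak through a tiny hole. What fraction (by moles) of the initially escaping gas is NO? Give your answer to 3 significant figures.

Each component's effusion rate ∝ (its partial pressure)·(1/√M) ∝ n_i/√M_i.
x_NO(eff) = (n_NO/√M_NO) / (n_NO/√M_NO + n_NH₃/√M_NH₃)
= (4.26/√30.01) / (4.26/√30.01 + 4.15/√17.03) = 0.7776/(0.7776 + 1.006) = 0.436.

0.436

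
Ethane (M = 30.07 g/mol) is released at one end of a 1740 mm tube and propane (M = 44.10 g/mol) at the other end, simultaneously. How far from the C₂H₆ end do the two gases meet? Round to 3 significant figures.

953 mm

In equal time, each gas travels a distance ∝ its rate ∝ 1/√M, so d_C₂H₆/d_C₃H₈ = √(M_C₃H₈/M_C₂H₆) = √(44.10/30.07) = 1.211.
With d_C₂H₆ + d_C₃H₈ = 1740 mm, d_C₃H₈ = 1740/(1 + 1.211) = 787.0 mm.
d_C₂H₆ = 1740 − 787.0 = 953 mm.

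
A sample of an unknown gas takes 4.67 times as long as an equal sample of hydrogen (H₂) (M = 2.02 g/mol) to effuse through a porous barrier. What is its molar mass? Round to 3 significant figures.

44.1 g/mol

Using Graham's law: t_X/t_H₂ = √(M_X/M_H₂).
4.67 = √(M_X/2.02)
M_X = 2.02 × 4.67² = 2.02 × 21.81 = 44.1 g/mol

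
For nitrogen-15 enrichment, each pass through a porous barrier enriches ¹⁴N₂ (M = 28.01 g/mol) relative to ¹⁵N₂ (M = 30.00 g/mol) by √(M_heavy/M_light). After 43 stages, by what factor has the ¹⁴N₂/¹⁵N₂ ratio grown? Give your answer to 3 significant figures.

4.37

Each stage multiplies the ratio by α = √(30.00/28.01), so after 43 stages the overall factor is α^43 = (30.00/28.01)^(43/2).
= 1.07105^(43/2) = 4.37.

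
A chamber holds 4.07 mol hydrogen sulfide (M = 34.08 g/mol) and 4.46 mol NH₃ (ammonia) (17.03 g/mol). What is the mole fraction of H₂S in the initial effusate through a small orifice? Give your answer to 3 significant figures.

The effusion rate of species i is ∝ p_i/√M_i ∝ n_i/√M_i.
So x_H₂S in the escaping gas = (n_H₂S/√M_H₂S) / Σ(n_i/√M_i)
= (4.07/√34.08) / (4.07/√34.08 + 4.46/√17.03) = 0.6972/(0.6972 + 1.081) = 0.392.

0.392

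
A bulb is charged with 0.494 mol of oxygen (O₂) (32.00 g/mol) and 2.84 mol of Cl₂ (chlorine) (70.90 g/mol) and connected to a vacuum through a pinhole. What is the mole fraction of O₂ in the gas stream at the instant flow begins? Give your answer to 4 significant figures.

0.2057

Effusion rate of each component ∝ n_i/√M_i (partial pressure × 1/√M).
Mole fraction of O₂ in the effusate = (n_O₂/√M_O₂) / (n_O₂/√M_O₂ + n_Cl₂/√M_Cl₂)
= (0.494/√32.00) / (0.494/√32.00 + 2.84/√70.90) = 0.08733/(0.08733 + 0.3373) = 0.2057.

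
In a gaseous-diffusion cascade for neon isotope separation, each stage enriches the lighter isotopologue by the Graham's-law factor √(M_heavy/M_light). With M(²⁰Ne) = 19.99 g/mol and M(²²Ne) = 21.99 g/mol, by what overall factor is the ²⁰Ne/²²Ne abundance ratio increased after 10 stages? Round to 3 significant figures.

1.61

The single-stage factor is √(M_heavy/M_light), so 10 stages give [√(21.99/19.99)]^10 = (21.99/19.99)^(10/2).
= 1.10005^5 = 1.61.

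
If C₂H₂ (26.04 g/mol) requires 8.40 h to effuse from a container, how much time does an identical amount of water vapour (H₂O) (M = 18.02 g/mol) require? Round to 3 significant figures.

Using Graham's law: t_H₂O/t_C₂H₂ = √(M_H₂O/M_C₂H₂) = √(18.02/26.04) = √0.6920 = 0.8319.
So the time for H₂O is 8.40 × 0.8319 = 6.99 h.

6.99 h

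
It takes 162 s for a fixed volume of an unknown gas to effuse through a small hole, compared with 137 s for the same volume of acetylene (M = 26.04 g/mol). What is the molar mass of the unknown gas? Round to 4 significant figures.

36.41 g/mol

By Graham's law, t_X/t_C₂H₂ = √(M_X/M_C₂H₂).
162/137 = 1.182 = √(M_X/26.04)
M_X = 26.04 × 1.182² = 26.04 × 1.398 = 36.41 g/mol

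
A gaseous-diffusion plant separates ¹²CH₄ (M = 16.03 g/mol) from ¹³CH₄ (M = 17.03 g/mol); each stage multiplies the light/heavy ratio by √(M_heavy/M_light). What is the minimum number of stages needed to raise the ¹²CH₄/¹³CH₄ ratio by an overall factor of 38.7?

121

With α = √(17.03/16.03) per stage, ln α = ½ ln(1.06238) = 0.03026.
Need α^N ≥ 38.7 ⇒ N ≥ ln(38.7) / ln α = 3.656 / 0.03026 = 120.83.
So at least 121 stages are needed.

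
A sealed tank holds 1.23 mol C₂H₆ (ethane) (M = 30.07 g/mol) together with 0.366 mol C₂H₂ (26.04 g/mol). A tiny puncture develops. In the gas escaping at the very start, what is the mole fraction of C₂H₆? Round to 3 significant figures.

Rate_i ∝ x_i/√M_i (Graham's law weighted by mole fraction), so the effusate composition follows n_i/√M_i.
Mole fraction of C₂H₆ in the effusate = (n_C₂H₆/√M_C₂H₆) / (n_C₂H₆/√M_C₂H₆ + n_C₂H₂/√M_C₂H₂)
= (1.23/√30.07) / (1.23/√30.07 + 0.366/√26.04) = 0.2243/(0.2243 + 0.07172) = 0.758.

0.758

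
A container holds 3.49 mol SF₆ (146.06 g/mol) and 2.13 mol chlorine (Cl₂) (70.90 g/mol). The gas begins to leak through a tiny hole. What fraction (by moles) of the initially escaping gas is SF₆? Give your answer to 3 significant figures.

0.533

Rate_i ∝ x_i/√M_i (Graham's law weighted by mole fraction), so the effusate composition follows n_i/√M_i.
Mole fraction of SF₆ in the effusate = (n_SF₆/√M_SF₆) / (n_SF₆/√M_SF₆ + n_Cl₂/√M_Cl₂)
= (3.49/√146.06) / (3.49/√146.06 + 2.13/√70.90) = 0.2888/(0.2888 + 0.2530) = 0.533.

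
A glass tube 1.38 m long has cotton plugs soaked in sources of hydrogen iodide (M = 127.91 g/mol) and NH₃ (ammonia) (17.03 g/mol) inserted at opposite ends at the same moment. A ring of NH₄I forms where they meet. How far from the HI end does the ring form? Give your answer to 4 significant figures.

0.3689 m

Graham's law gives d_HI/d_NH₃ = rate_HI/rate_NH₃ = √(M_NH₃/M_HI) = √(17.03/127.91) = 0.3649.
With d_HI + d_NH₃ = 1.38 m, d_NH₃ = 1.38/(1 + 0.3649) = 1.011 m.
d_HI = 1.38 − 1.011 = 0.3689 m.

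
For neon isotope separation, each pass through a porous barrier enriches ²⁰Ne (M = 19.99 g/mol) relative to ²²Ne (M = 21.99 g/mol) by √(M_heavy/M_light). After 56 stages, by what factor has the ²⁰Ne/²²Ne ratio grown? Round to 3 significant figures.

14.4

After 56 stages the ratio has grown by (√(21.99/19.99))^56 = (21.99/19.99)^(56/2).
= 1.10005^28 = 14.4.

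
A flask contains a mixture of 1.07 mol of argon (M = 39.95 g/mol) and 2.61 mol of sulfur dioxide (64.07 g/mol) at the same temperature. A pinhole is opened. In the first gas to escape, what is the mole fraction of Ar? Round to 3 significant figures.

0.342

Rate_i ∝ x_i/√M_i (Graham's law weighted by mole fraction), so the effusate composition follows n_i/√M_i.
Mole fraction of Ar in the effusate = (n_Ar/√M_Ar) / (n_Ar/√M_Ar + n_SO₂/√M_SO₂)
= (1.07/√39.95) / (1.07/√39.95 + 2.61/√64.07) = 0.1693/(0.1693 + 0.3261) = 0.342.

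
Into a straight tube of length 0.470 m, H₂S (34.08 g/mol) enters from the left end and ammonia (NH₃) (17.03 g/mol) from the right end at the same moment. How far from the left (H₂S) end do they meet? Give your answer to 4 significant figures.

0.1946 m

The fronts meet when d_H₂S + d_NH₃ = L with d_H₂S/d_NH₃ = √(M_NH₃/M_H₂S) (Graham's law). Here √(M_NH₃/M_H₂S) = √(17.03/34.08) = 0.7069.
With d_H₂S + d_NH₃ = 0.470 m, d_NH₃ = 0.470/(1 + 0.7069) = 0.2754 m.
d_H₂S = 0.470 − 0.2754 = 0.1946 m.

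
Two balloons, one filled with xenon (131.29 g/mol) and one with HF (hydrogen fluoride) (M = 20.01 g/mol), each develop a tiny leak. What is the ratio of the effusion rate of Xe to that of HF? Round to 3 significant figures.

0.390

From Graham's law, rate_Xe/rate_HF = √(M_HF/M_Xe) = √(20.01/131.29) = √0.1524 = 0.390.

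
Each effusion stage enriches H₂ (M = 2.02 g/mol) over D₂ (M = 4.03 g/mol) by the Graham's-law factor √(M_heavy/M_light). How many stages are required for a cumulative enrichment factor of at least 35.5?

With α = √(4.03/2.02) per stage, ln α = ½ ln(1.99505) = 0.3453.
Need α^N ≥ 35.5 ⇒ N ≥ ln(35.5) / ln α = 3.570 / 0.3453 = 10.34.
So at least 11 stages are needed.

11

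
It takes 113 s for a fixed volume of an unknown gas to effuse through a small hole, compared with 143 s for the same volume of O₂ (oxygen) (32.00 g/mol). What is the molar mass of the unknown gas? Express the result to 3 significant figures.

20.0 g/mol

Since effusion rate ∝ 1/√M, t_X/t_O₂ = √(M_X/M_O₂).
113/143 = 0.7902 = √(M_X/32.00)
M_X = 32.00 × 0.7902² = 32.00 × 0.6244 = 20.0 g/mol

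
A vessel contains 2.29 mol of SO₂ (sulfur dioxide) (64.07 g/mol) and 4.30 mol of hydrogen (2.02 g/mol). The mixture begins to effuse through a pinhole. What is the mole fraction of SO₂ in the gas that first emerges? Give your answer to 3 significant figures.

Effusion rate of each component ∝ n_i/√M_i (partial pressure × 1/√M).
Mole fraction of SO₂ in the effusate = (n_SO₂/√M_SO₂) / (n_SO₂/√M_SO₂ + n_H₂/√M_H₂)
= (2.29/√64.07) / (2.29/√64.07 + 4.30/√2.02) = 0.2861/(0.2861 + 3.025) = 0.0864.

0.0864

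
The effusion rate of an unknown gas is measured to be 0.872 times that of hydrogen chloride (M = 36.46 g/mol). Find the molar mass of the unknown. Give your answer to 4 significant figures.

Graham's law gives rate_X/rate_HCl = √(M_HCl/M_X).
0.872 = √(36.46/M_X)
M_X = 36.46 / 0.872² = 36.46 / 0.7604 = 47.95 g/mol

47.95 g/mol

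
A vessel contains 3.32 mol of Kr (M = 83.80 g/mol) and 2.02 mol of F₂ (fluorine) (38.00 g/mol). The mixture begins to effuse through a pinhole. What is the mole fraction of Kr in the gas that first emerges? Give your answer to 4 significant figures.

0.5253

Each component's effusion rate ∝ (its partial pressure)·(1/√M) ∝ n_i/√M_i.
Mole fraction of Kr in the effusate = (n_Kr/√M_Kr) / (n_Kr/√M_Kr + n_F₂/√M_F₂)
= (3.32/√83.80) / (3.32/√83.80 + 2.02/√38.00) = 0.3627/(0.3627 + 0.3277) = 0.5253.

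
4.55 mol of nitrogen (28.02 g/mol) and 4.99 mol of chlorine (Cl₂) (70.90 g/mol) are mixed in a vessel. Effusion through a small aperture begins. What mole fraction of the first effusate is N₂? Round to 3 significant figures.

0.592

The effusion rate of species i is ∝ p_i/√M_i ∝ n_i/√M_i.
So x_N₂ in the escaping gas = (n_N₂/√M_N₂) / Σ(n_i/√M_i)
= (4.55/√28.02) / (4.55/√28.02 + 4.99/√70.90) = 0.8596/(0.8596 + 0.5926) = 0.592.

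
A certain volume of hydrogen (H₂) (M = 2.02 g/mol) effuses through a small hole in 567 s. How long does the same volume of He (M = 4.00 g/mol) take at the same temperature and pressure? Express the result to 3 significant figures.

798 s

Using Graham's law: t_He/t_H₂ = √(M_He/M_H₂) = √(4.00/2.02) = √1.980 = 1.407.
So the time for He is 567 × 1.407 = 798 s.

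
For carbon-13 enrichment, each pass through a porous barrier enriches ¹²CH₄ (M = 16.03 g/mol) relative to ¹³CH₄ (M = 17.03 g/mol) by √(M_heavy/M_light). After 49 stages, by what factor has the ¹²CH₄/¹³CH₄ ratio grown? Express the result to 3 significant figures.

Overall factor = α^49 with α = √(17.03/16.03), i.e. (17.03/16.03)^(49/2).
= 1.06238^(49/2) = 4.40.

4.40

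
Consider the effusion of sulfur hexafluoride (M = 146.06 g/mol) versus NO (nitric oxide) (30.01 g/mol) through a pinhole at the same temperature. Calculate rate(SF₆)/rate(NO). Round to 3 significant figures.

Since effusion rate ∝ 1/√M, rate_SF₆/rate_NO = √(M_NO/M_SF₆) = √(30.01/146.06) = √0.2055 = 0.453.

0.453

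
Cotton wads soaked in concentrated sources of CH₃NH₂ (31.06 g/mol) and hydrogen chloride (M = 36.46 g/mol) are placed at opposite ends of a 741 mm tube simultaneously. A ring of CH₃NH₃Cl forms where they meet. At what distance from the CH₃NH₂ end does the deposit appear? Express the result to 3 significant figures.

385 mm

Distances travelled in equal time are proportional to diffusion rates, so d_CH₃NH₂/d_HCl = √(M_HCl/M_CH₃NH₂) = √(36.46/31.06) = 1.083.
With d_CH₃NH₂ + d_HCl = 741 mm, d_HCl = 741/(1 + 1.083) = 355.7 mm.
d_CH₃NH₂ = 741 − 355.7 = 385 mm.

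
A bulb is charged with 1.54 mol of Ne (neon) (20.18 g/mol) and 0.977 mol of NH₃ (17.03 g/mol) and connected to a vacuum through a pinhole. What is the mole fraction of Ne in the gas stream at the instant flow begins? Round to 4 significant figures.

Effusion rate of each component ∝ n_i/√M_i (partial pressure × 1/√M).
Mole fraction of Ne in the effusate = (n_Ne/√M_Ne) / (n_Ne/√M_Ne + n_NH₃/√M_NH₃)
= (1.54/√20.18) / (1.54/√20.18 + 0.977/√17.03) = 0.3428/(0.3428 + 0.2367) = 0.5915.

0.5915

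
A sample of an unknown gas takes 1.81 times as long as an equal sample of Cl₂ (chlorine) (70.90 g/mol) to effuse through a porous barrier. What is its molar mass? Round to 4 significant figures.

232.3 g/mol

Graham's law gives t_X/t_Cl₂ = √(M_X/M_Cl₂).
1.81 = √(M_X/70.90)
M_X = 70.90 × 1.81² = 70.90 × 3.276 = 232.3 g/mol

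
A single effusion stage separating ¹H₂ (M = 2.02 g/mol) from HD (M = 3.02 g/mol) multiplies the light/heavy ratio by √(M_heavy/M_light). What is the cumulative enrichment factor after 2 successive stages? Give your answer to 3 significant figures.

1.50

Each stage multiplies the ratio by α = √(3.02/2.02), so after 2 stages the overall factor is α^2 = (3.02/2.02)^(2/2).
= 1.49505^1 = 1.50.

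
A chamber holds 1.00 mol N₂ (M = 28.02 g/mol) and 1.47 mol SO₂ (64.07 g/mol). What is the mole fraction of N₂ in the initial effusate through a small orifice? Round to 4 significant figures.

Each component's effusion rate ∝ (its partial pressure)·(1/√M) ∝ n_i/√M_i.
So x_N₂ in the escaping gas = (n_N₂/√M_N₂) / Σ(n_i/√M_i)
= (1.00/√28.02) / (1.00/√28.02 + 1.47/√64.07) = 0.1889/(0.1889 + 0.1836) = 0.5071.

0.5071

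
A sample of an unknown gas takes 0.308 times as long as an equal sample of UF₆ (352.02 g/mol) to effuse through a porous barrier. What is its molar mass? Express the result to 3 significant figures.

33.4 g/mol

By Graham's law, t_X/t_UF₆ = √(M_X/M_UF₆).
0.308 = √(M_X/352.02)
M_X = 352.02 × 0.308² = 352.02 × 0.09486 = 33.4 g/mol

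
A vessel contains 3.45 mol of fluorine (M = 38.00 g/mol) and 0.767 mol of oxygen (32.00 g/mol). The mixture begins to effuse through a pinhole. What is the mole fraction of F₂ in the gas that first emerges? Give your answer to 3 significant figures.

0.805

Each component's effusion rate ∝ (its partial pressure)·(1/√M) ∝ n_i/√M_i.
x_F₂(eff) = (n_F₂/√M_F₂) / (n_F₂/√M_F₂ + n_O₂/√M_O₂)
= (3.45/√38.00) / (3.45/√38.00 + 0.767/√32.00) = 0.5597/(0.5597 + 0.1356) = 0.805.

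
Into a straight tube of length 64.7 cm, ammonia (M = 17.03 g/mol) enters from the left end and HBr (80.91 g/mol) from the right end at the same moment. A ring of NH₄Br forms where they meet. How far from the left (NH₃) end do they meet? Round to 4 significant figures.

44.35 cm

In equal time, each gas travels a distance ∝ its rate ∝ 1/√M, so d_NH₃/d_HBr = √(M_HBr/M_NH₃) = √(80.91/17.03) = 2.180.
With d_NH₃ + d_HBr = 64.7 cm, d_HBr = 64.7/(1 + 2.180) = 20.35 cm.
d_NH₃ = 64.7 − 20.35 = 44.35 cm.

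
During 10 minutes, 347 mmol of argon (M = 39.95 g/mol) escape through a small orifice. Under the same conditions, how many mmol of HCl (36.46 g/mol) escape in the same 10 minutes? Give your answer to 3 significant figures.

By Graham's law, rate_HCl/rate_Ar = √(M_Ar/M_HCl) = √(39.95/36.46) = √1.096 = 1.047.
So the amount for HCl is 347 × 1.047 = 363 mmol.

363 mmol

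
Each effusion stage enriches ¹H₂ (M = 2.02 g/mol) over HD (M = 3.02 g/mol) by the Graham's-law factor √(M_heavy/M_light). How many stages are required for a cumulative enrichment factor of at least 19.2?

15

With α = √(3.02/2.02) per stage, ln α = ½ ln(1.49505) = 0.2011.
Need α^N ≥ 19.2 ⇒ N ≥ ln(19.2) / ln α = 2.955 / 0.2011 = 14.70.
So at least 15 stages are needed.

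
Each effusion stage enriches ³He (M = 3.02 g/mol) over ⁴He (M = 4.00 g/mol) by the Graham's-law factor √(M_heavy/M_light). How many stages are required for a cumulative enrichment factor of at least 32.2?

Per stage α = (4.00/3.02)^(1/2) = 1.32450^0.5, giving ln α = 0.1405.
Need α^N ≥ 32.2 ⇒ N ≥ ln(32.2) / ln α = 3.472 / 0.1405 = 24.71.
Rounding up, N = 25 stages.

25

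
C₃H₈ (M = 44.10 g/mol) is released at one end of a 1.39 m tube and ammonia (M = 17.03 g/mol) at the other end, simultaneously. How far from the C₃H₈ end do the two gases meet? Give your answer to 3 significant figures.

0.533 m

Distances travelled in equal time are proportional to diffusion rates, so d_C₃H₈/d_NH₃ = √(M_NH₃/M_C₃H₈) = √(17.03/44.10) = 0.6214.
With d_C₃H₈ + d_NH₃ = 1.39 m, d_NH₃ = 1.39/(1 + 0.6214) = 0.8573 m.
d_C₃H₈ = 1.39 − 0.8573 = 0.533 m.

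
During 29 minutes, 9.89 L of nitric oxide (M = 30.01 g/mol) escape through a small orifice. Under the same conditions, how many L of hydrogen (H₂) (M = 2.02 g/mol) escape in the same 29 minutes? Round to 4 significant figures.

38.12 L

Since effusion rate ∝ 1/√M, rate_H₂/rate_NO = √(M_NO/M_H₂) = √(30.01/2.02) = √14.86 = 3.854.
So the volume for H₂ is 9.89 × 3.854 = 38.12 L.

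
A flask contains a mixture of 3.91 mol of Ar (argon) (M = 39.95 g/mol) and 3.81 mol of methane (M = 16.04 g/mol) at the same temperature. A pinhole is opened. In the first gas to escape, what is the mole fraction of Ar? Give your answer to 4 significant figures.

The effusion rate of species i is ∝ p_i/√M_i ∝ n_i/√M_i.
x_Ar(eff) = (n_Ar/√M_Ar) / (n_Ar/√M_Ar + n_CH₄/√M_CH₄)
= (3.91/√39.95) / (3.91/√39.95 + 3.81/√16.04) = 0.6186/(0.6186 + 0.9513) = 0.3940.

0.3940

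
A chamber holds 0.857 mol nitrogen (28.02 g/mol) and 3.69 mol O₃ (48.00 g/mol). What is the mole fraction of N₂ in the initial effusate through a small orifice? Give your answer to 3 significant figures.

Each component's effusion rate ∝ (its partial pressure)·(1/√M) ∝ n_i/√M_i.
x_N₂(eff) = (n_N₂/√M_N₂) / (n_N₂/√M_N₂ + n_O₃/√M_O₃)
= (0.857/√28.02) / (0.857/√28.02 + 3.69/√48.00) = 0.1619/(0.1619 + 0.5326) = 0.233.

0.233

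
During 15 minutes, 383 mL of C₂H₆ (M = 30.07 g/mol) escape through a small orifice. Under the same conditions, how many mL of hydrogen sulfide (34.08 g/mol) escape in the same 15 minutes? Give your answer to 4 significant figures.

From Graham's law, rate_H₂S/rate_C₂H₆ = √(M_C₂H₆/M_H₂S) = √(30.07/34.08) = √0.8823 = 0.9393.
So the volume for H₂S is 383 × 0.9393 = 359.8 mL.

359.8 mL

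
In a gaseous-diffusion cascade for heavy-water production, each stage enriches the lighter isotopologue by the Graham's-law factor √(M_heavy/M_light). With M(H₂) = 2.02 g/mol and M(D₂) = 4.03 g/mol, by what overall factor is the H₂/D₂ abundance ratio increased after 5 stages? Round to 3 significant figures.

5.62

After 5 stages the ratio has grown by (√(4.03/2.02))^5 = (4.03/2.02)^(5/2).
= 1.99505^(5/2) = 5.62.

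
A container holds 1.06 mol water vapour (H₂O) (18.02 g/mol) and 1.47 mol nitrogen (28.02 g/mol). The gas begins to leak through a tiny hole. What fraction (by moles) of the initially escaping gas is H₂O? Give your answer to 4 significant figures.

The effusion rate of species i is ∝ p_i/√M_i ∝ n_i/√M_i.
x_H₂O(eff) = (n_H₂O/√M_H₂O) / (n_H₂O/√M_H₂O + n_N₂/√M_N₂)
= (1.06/√18.02) / (1.06/√18.02 + 1.47/√28.02) = 0.2497/(0.2497 + 0.2777) = 0.4735.

0.4735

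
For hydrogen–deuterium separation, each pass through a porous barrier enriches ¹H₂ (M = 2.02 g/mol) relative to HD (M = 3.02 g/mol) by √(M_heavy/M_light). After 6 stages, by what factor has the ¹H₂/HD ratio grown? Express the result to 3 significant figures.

After 6 stages the ratio has grown by (√(3.02/2.02))^6 = (3.02/2.02)^(6/2).
= 1.49505^3 = 3.34.

3.34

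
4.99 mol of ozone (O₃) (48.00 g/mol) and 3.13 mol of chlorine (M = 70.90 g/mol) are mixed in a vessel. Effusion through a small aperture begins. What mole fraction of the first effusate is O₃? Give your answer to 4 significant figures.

0.6596

Effusion rate of each component ∝ n_i/√M_i (partial pressure × 1/√M).
So x_O₃ in the escaping gas = (n_O₃/√M_O₃) / Σ(n_i/√M_i)
= (4.99/√48.00) / (4.99/√48.00 + 3.13/√70.90) = 0.7202/(0.7202 + 0.3717) = 0.6596.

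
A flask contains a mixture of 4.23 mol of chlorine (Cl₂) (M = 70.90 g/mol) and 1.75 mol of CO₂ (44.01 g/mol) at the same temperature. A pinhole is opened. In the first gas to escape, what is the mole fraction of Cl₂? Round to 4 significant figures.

0.6557

Each component's effusion rate ∝ (its partial pressure)·(1/√M) ∝ n_i/√M_i.
So x_Cl₂ in the escaping gas = (n_Cl₂/√M_Cl₂) / Σ(n_i/√M_i)
= (4.23/√70.90) / (4.23/√70.90 + 1.75/√44.01) = 0.5024/(0.5024 + 0.2638) = 0.6557.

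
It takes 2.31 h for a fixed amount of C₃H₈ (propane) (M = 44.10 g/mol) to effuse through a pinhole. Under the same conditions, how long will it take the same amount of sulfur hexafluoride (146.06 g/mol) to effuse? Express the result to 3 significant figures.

Graham's law gives t_SF₆/t_C₃H₈ = √(M_SF₆/M_C₃H₈) = √(146.06/44.10) = √3.312 = 1.820.
So the time for SF₆ is 2.31 × 1.820 = 4.20 h.

4.20 h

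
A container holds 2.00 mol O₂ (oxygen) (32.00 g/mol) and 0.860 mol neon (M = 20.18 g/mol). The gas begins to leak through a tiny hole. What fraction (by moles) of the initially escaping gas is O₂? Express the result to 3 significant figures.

The effusion rate of species i is ∝ p_i/√M_i ∝ n_i/√M_i.
x_O₂(eff) = (n_O₂/√M_O₂) / (n_O₂/√M_O₂ + n_Ne/√M_Ne)
= (2.00/√32.00) / (2.00/√32.00 + 0.860/√20.18) = 0.3536/(0.3536 + 0.1914) = 0.649.

0.649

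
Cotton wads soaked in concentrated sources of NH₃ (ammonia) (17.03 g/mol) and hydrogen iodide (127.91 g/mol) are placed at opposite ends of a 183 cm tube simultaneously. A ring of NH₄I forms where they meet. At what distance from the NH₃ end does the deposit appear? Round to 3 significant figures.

Graham's law gives d_NH₃/d_HI = rate_NH₃/rate_HI = √(M_HI/M_NH₃) = √(127.91/17.03) = 2.741.
With d_NH₃ + d_HI = 183 cm, d_HI = 183/(1 + 2.741) = 48.92 cm.
d_NH₃ = 183 − 48.92 = 134 cm.

134 cm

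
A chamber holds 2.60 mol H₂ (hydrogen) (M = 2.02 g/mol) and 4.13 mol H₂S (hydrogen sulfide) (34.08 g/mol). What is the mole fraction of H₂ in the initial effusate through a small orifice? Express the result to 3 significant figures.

Rate_i ∝ x_i/√M_i (Graham's law weighted by mole fraction), so the effusate composition follows n_i/√M_i.
So x_H₂ in the escaping gas = (n_H₂/√M_H₂) / Σ(n_i/√M_i)
= (2.60/√2.02) / (2.60/√2.02 + 4.13/√34.08) = 1.829/(1.829 + 0.7075) = 0.721.

0.721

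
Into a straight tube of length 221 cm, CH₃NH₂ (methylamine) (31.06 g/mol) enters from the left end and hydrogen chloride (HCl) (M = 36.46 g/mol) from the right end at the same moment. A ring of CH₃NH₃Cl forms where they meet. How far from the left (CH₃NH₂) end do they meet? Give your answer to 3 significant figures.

115 cm

In equal time, each gas travels a distance ∝ its rate ∝ 1/√M, so d_CH₃NH₂/d_HCl = √(M_HCl/M_CH₃NH₂) = √(36.46/31.06) = 1.083.
With d_CH₃NH₂ + d_HCl = 221 cm, d_HCl = 221/(1 + 1.083) = 106.1 cm.
d_CH₃NH₂ = 221 − 106.1 = 115 cm.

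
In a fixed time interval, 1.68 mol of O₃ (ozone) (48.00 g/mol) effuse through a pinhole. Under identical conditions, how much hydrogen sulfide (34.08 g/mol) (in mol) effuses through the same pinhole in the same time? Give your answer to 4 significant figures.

Using Graham's law: rate_H₂S/rate_O₃ = √(M_O₃/M_H₂S) = √(48.00/34.08) = √1.408 = 1.187.
So the amount for H₂S is 1.68 × 1.187 = 1.994 mol.

1.994 mol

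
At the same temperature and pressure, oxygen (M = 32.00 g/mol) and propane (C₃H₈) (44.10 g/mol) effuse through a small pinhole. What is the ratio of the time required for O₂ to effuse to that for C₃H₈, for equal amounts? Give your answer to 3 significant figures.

0.852

Graham's law gives t_O₂/t_C₃H₈ = √(M_O₂/M_C₃H₈) = √(32.00/44.10) = √0.7256 = 0.852.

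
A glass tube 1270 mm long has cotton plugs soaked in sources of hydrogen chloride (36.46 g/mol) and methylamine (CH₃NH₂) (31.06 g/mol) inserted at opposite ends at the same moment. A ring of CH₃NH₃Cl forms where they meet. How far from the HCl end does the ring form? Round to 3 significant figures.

Distances travelled in equal time are proportional to diffusion rates, so d_HCl/d_CH₃NH₂ = √(M_CH₃NH₂/M_HCl) = √(31.06/36.46) = 0.9230.
With d_HCl + d_CH₃NH₂ = 1270 mm, d_CH₃NH₂ = 1270/(1 + 0.9230) = 660.4 mm.
d_HCl = 1270 − 660.4 = 610 mm.

610 mm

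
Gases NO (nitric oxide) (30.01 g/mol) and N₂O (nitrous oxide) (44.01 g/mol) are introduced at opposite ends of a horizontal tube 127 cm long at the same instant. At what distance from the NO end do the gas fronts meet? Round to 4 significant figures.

The fronts meet when d_NO + d_N₂O = L with d_NO/d_N₂O = √(M_N₂O/M_NO) (Graham's law). Here √(M_N₂O/M_NO) = √(44.01/30.01) = 1.211.
With d_NO + d_N₂O = 127 cm, d_N₂O = 127/(1 + 1.211) = 57.44 cm.
d_NO = 127 − 57.44 = 69.56 cm.

69.56 cm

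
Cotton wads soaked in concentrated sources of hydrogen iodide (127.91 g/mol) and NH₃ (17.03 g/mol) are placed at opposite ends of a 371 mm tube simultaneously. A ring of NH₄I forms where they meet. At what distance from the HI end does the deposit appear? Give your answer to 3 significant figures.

The fronts meet when d_HI + d_NH₃ = L with d_HI/d_NH₃ = √(M_NH₃/M_HI) (Graham's law). Here √(M_NH₃/M_HI) = √(17.03/127.91) = 0.3649.
With d_HI + d_NH₃ = 371 mm, d_NH₃ = 371/(1 + 0.3649) = 271.8 mm.
d_HI = 371 − 271.8 = 99.2 mm.

99.2 mm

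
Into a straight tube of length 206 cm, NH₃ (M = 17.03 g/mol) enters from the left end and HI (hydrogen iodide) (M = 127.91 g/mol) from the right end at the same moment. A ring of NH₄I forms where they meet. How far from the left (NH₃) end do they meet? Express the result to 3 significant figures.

151 cm

Distances travelled in equal time are proportional to diffusion rates, so d_NH₃/d_HI = √(M_HI/M_NH₃) = √(127.91/17.03) = 2.741.
With d_NH₃ + d_HI = 206 cm, d_HI = 206/(1 + 2.741) = 55.07 cm.
d_NH₃ = 206 − 55.07 = 151 cm.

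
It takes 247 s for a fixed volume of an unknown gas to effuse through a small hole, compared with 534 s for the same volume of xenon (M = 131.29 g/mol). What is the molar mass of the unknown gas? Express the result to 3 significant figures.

From Graham's law, t_X/t_Xe = √(M_X/M_Xe).
247/534 = 0.4625 = √(M_X/131.29)
M_X = 131.29 × 0.4625² = 131.29 × 0.2139 = 28.1 g/mol

28.1 g/mol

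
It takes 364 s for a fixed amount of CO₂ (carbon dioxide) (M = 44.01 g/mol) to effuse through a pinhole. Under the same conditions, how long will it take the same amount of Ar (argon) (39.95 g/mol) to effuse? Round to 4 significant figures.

From Graham's law, t_Ar/t_CO₂ = √(M_Ar/M_CO₂) = √(39.95/44.01) = √0.9077 = 0.9528.
So the time for Ar is 364 × 0.9528 = 346.8 s.

346.8 s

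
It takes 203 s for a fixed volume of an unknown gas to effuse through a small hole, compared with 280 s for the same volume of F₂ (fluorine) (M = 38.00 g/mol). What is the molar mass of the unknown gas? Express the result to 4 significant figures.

From Graham's law, t_X/t_F₂ = √(M_X/M_F₂).
203/280 = 0.7250 = √(M_X/38.00)
M_X = 38.00 × 0.7250² = 38.00 × 0.5256 = 19.97 g/mol

19.97 g/mol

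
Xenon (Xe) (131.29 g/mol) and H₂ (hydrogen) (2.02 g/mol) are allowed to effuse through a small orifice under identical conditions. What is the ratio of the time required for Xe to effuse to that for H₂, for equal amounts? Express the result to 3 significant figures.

8.06

From Graham's law, t_Xe/t_H₂ = √(M_Xe/M_H₂) = √(131.29/2.02) = √65.00 = 8.06.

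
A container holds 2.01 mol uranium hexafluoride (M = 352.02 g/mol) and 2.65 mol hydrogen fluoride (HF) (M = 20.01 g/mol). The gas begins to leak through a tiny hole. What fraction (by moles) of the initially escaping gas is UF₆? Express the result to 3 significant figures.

Each component's effusion rate ∝ (its partial pressure)·(1/√M) ∝ n_i/√M_i.
Mole fraction of UF₆ in the effusate = (n_UF₆/√M_UF₆) / (n_UF₆/√M_UF₆ + n_HF/√M_HF)
= (2.01/√352.02) / (2.01/√352.02 + 2.65/√20.01) = 0.1071/(0.1071 + 0.5924) = 0.153.

0.153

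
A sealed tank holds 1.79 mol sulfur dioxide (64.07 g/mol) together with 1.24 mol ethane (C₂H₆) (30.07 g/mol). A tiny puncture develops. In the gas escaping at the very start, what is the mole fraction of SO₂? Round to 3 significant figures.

0.497

Effusion rate of each component ∝ n_i/√M_i (partial pressure × 1/√M).
x_SO₂(eff) = (n_SO₂/√M_SO₂) / (n_SO₂/√M_SO₂ + n_C₂H₆/√M_C₂H₆)
= (1.79/√64.07) / (1.79/√64.07 + 1.24/√30.07) = 0.2236/(0.2236 + 0.2261) = 0.497.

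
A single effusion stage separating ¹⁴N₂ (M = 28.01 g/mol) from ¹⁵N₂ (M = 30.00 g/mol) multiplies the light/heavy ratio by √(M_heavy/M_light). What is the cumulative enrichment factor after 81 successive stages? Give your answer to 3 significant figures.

Each stage multiplies the ratio by α = √(30.00/28.01), so after 81 stages the overall factor is α^81 = (30.00/28.01)^(81/2).
= 1.07105^(81/2) = 16.1.

16.1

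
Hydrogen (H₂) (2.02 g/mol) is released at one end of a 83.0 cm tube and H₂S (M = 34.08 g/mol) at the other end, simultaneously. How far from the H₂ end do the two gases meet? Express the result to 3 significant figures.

In equal time, each gas travels a distance ∝ its rate ∝ 1/√M, so d_H₂/d_H₂S = √(M_H₂S/M_H₂) = √(34.08/2.02) = 4.107.
With d_H₂ + d_H₂S = 83.0 cm, d_H₂S = 83.0/(1 + 4.107) = 16.25 cm.
d_H₂ = 83.0 − 16.25 = 66.7 cm.

66.7 cm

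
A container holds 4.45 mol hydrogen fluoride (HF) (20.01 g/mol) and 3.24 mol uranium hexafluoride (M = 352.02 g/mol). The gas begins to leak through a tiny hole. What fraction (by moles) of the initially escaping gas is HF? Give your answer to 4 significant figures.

0.8521

Rate_i ∝ x_i/√M_i (Graham's law weighted by mole fraction), so the effusate composition follows n_i/√M_i.
Mole fraction of HF in the effusate = (n_HF/√M_HF) / (n_HF/√M_HF + n_UF₆/√M_UF₆)
= (4.45/√20.01) / (4.45/√20.01 + 3.24/√352.02) = 0.9948/(0.9948 + 0.1727) = 0.8521.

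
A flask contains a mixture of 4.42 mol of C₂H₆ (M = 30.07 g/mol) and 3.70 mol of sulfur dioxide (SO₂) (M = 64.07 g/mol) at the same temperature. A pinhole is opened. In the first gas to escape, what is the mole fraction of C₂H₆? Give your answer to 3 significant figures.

0.636

Effusion rate of each component ∝ n_i/√M_i (partial pressure × 1/√M).
Mole fraction of C₂H₆ in the effusate = (n_C₂H₆/√M_C₂H₆) / (n_C₂H₆/√M_C₂H₆ + n_SO₂/√M_SO₂)
= (4.42/√30.07) / (4.42/√30.07 + 3.70/√64.07) = 0.8060/(0.8060 + 0.4622) = 0.636.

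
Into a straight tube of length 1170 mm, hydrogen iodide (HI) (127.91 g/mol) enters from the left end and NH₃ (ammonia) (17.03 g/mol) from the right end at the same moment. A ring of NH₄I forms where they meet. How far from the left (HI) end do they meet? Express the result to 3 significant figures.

Distances travelled in equal time are proportional to diffusion rates, so d_HI/d_NH₃ = √(M_NH₃/M_HI) = √(17.03/127.91) = 0.3649.
With d_HI + d_NH₃ = 1170 mm, d_NH₃ = 1170/(1 + 0.3649) = 857.2 mm.
d_HI = 1170 − 857.2 = 313 mm.

313 mm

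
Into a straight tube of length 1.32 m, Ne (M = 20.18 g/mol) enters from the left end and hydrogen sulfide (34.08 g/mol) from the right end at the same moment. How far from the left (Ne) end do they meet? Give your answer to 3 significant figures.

0.746 m

Graham's law gives d_Ne/d_H₂S = rate_Ne/rate_H₂S = √(M_H₂S/M_Ne) = √(34.08/20.18) = 1.300.
With d_Ne + d_H₂S = 1.32 m, d_H₂S = 1.32/(1 + 1.300) = 0.5740 m.
d_Ne = 1.32 − 0.5740 = 0.746 m.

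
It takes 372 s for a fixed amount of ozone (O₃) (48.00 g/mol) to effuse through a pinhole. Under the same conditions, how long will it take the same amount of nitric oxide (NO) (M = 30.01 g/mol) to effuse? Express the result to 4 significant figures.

By Graham's law, t_NO/t_O₃ = √(M_NO/M_O₃) = √(30.01/48.00) = √0.6252 = 0.7907.
So the time for NO is 372 × 0.7907 = 294.1 s.

294.1 s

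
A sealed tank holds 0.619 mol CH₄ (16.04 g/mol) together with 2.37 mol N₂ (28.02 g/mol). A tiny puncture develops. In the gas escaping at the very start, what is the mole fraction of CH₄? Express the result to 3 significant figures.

Effusion rate of each component ∝ n_i/√M_i (partial pressure × 1/√M).
x_CH₄(eff) = (n_CH₄/√M_CH₄) / (n_CH₄/√M_CH₄ + n_N₂/√M_N₂)
= (0.619/√16.04) / (0.619/√16.04 + 2.37/√28.02) = 0.1546/(0.1546 + 0.4477) = 0.257.

0.257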